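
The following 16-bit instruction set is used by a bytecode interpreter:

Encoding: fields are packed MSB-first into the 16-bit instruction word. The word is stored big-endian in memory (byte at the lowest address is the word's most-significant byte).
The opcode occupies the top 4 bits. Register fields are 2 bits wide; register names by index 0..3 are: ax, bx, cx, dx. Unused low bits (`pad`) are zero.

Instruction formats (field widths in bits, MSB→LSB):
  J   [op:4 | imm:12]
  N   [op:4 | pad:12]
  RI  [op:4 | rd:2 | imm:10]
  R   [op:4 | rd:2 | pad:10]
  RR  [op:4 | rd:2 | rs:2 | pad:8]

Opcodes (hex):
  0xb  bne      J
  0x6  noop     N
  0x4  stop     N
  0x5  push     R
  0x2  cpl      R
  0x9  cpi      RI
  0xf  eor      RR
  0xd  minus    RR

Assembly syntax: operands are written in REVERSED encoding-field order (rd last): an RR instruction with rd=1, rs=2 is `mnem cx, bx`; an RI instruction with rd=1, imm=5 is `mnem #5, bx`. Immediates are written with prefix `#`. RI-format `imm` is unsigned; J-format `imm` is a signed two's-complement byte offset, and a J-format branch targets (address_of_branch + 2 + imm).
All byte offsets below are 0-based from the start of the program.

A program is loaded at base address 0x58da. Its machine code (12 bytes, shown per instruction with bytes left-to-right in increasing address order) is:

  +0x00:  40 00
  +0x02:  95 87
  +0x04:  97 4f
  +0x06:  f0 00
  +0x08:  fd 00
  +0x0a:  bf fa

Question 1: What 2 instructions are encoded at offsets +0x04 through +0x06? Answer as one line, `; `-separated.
@+04  big-endian(97 4f) = 0x974f
  op=0x974f>>12=0x9 ⇒ cpi (RI)
  [11:10] rd=1 = bx
  [9:0] imm=847 = #847
@+06  big-endian(f0 00) = 0xf000
  op=0xf000>>12=0xf ⇒ eor (RR)
  [11:10] rd=0 = ax
  [9:8] rs=0 = ax

cpi #847, bx; eor ax, ax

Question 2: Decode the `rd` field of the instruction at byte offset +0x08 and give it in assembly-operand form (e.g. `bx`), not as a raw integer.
dx

off 0x08: read fd 00 as big → 0xfd00
  op=0xfd00>>12=0xf ⇒ eor (RR)
  rd: (w>>10)&0x3=0x3 → dx
  rs: (w>>8)&0x3=0x1 → bx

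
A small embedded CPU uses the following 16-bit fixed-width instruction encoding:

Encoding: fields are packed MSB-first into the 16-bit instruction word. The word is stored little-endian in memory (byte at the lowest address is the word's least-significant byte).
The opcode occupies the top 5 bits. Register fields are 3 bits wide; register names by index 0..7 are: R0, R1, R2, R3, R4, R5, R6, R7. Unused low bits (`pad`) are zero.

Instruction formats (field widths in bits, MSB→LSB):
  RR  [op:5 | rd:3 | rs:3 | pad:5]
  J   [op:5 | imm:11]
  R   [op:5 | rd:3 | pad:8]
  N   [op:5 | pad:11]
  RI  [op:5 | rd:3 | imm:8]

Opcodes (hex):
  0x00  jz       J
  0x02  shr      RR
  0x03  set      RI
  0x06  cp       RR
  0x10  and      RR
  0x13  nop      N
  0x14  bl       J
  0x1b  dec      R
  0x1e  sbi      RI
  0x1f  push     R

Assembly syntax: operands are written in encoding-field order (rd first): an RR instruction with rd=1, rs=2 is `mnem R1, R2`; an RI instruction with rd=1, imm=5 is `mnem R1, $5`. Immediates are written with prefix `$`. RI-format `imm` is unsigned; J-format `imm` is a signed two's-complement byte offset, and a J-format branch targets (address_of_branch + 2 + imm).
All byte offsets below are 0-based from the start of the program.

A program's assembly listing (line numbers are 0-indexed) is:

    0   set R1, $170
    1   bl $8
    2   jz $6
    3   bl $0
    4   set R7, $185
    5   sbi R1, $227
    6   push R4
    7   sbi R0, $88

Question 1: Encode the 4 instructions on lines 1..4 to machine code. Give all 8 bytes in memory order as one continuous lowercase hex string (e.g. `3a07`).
1. bl fields op=0x14:5|imm=8:11 → word a008h → 08 a0
2. jz fields op=0x0:5|imm=6:11 → word 0006h → 06 00
3. bl fields op=0x14:5|imm=0:11 → word a000h → 00 a0
4. set fields op=0x3:5|rd=7:3|imm=185:8 → word 1fb9h → b9 1f

08a0060000a0b91f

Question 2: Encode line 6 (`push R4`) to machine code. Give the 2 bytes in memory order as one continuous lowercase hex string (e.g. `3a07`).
6. push fields op=0x1f:5|rd=4:3|pad=0:8 → word fc00h → 00 fc

00fc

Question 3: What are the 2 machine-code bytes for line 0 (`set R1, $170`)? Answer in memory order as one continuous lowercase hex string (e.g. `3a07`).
line 0 (set): pack op=0x3:5|rd=1:3|imm=170:8 = 0x19aa; little→ aa 19

aa19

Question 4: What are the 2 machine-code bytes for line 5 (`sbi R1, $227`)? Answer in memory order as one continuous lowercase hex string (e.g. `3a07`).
e3f1

line 5 (sbi): pack op=0x1e:5|rd=1:3|imm=227:8 = 0xf1e3; little→ e3 f1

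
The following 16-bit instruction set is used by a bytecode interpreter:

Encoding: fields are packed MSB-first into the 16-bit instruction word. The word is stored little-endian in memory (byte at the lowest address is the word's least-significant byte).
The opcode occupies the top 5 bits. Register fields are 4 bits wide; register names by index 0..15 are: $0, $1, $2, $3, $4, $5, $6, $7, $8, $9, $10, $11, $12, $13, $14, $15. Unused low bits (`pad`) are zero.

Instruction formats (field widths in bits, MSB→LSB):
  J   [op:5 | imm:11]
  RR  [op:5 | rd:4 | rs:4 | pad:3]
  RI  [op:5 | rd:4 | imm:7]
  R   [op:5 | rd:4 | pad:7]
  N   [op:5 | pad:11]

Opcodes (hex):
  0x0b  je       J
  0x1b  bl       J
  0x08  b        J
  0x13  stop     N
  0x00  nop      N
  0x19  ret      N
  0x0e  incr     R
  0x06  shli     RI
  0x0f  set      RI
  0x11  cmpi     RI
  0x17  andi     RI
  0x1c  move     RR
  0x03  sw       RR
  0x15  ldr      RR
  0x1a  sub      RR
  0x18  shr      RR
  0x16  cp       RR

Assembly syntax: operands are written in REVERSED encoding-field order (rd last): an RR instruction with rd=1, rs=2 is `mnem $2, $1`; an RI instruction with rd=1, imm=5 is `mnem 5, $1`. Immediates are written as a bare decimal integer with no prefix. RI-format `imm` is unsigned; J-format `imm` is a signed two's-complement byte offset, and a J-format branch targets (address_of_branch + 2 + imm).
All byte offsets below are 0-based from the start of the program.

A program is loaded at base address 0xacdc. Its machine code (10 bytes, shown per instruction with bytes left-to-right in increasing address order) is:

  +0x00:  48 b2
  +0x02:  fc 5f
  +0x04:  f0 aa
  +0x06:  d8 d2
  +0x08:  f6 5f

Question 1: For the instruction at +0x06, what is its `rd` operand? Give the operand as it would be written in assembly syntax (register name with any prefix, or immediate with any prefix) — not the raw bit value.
$5

off 0x06: read d8 d2 as little → 0xd2d8
  op=0xd2d8>>11=0x1a ⇒ sub (RR)
  rd: (w>>7)&0xf=0x5 → $5
  rs: (w>>3)&0xf=0xb → $11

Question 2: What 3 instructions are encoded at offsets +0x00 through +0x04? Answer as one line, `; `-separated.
cp $9, $4; je -4; ldr $14, $5

+0x00: 48 b2 ⇒ word 0xb248 (little)
  top 5b → 0x16 → cp [RR]
  [10:7] rd=4 = $4
  [6:3] rs=9 = $9
+0x02: fc 5f ⇒ word 0x5ffc (little)
  top 5b → 0xb → je [J]
  [10:0] imm=2044 (s11→-4) = -4
+0x04: f0 aa ⇒ word 0xaaf0 (little)
  top 5b → 0x15 → ldr [RR]
  [10:7] rd=5 = $5
  [6:3] rs=14 = $14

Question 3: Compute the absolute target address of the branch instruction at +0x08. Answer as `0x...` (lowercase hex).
off 0x08: read f6 5f as little → 0x5ff6
  op=0x5ff6>>11=0xb ⇒ je (J)
  imm@[10:0]=0x7f6 (s11→-10) ⇒ -10
  target = base 0xacdc + off 0x08 + 2 + imm -10 = 0xacdc

0xacdc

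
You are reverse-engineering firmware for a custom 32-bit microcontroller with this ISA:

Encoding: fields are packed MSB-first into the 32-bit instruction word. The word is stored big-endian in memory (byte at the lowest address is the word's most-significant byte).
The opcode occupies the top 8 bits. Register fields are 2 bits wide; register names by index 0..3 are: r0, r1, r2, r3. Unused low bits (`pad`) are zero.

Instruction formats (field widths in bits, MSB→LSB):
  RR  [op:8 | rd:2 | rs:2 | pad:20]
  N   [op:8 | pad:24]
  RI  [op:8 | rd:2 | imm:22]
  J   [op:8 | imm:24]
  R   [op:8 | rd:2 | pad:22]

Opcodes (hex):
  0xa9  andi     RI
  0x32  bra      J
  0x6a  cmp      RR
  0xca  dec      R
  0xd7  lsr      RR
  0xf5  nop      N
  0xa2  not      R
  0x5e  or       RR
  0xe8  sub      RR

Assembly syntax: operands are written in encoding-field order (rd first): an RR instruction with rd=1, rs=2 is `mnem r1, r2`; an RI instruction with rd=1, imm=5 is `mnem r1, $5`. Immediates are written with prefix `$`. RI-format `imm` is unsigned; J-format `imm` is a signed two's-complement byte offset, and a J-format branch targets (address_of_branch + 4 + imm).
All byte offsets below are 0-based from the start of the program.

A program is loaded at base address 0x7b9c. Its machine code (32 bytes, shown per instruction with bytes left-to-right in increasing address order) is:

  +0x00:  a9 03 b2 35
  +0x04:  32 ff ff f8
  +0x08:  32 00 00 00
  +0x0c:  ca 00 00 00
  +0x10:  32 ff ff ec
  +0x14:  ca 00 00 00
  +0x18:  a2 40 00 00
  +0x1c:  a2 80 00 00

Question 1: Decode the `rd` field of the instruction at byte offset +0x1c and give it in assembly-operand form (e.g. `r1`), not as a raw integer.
r2

+0x1c: a2 80 00 00 ⇒ word 0xa2800000 (big)
  op=0xa2800000>>24=0xa2 ⇒ not (R)
  rd@[23:22]=0x2 ⇒ r2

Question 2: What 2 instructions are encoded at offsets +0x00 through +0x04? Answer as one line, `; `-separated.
andi r0, $242229; bra $-8

@+00  big-endian(a9 03 b2 35) = 0xa903b235
  op=0xa903b235>>24=0xa9 ⇒ andi (RI)
  rd@[23:22]=0x0 ⇒ r0
  imm@[21:0]=0x3b235 ⇒ $242229
@+04  big-endian(32 ff ff f8) = 0x32fffff8
  op=0x32fffff8>>24=0x32 ⇒ bra (J)
  imm@[23:0]=0xfffff8 (s24→-8) ⇒ $-8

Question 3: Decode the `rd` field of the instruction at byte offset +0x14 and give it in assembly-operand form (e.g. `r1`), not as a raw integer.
r0

[14] ca 00 00 00 → 0xca000000
  top 8b → 0xca → dec [R]
  rd: (w>>22)&0x3=0x0 → r0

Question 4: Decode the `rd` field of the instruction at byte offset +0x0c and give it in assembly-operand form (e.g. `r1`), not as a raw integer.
r0

+0x0c: ca 00 00 00 ⇒ word 0xca000000 (big)
  opcode bits[31:24]=0xca: dec/R
  rd: (w>>22)&0x3=0x0 → r0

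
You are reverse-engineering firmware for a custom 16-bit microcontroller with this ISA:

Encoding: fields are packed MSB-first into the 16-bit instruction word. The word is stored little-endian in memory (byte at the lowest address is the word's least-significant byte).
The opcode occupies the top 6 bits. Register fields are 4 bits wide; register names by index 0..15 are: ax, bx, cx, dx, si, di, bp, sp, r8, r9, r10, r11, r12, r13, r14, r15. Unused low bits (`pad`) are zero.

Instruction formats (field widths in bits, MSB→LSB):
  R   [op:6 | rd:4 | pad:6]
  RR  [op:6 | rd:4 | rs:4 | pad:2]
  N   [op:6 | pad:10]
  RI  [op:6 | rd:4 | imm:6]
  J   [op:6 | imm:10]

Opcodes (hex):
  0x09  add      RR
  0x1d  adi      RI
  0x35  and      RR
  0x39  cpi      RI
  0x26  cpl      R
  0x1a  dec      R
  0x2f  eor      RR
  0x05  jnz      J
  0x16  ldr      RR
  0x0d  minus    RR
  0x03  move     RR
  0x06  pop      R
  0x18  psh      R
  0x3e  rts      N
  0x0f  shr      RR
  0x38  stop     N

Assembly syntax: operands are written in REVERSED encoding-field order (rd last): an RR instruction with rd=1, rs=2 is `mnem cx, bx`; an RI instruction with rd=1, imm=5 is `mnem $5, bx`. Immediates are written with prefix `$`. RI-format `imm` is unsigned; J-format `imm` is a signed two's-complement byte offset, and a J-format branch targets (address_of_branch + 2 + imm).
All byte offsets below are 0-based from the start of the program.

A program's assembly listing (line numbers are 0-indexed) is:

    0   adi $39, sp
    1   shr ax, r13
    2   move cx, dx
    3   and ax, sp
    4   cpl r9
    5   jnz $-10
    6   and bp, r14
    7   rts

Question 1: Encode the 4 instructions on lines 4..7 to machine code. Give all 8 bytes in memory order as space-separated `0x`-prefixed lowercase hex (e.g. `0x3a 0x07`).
0x40 0x9a 0xf6 0x17 0x98 0xd7 0x00 0xf8

L4: cpl op=0x26:6|rd=9:4|pad=0:6 ⇒ 0x9a40 ⇒ little 40 9a
L5: jnz op=0x5:6|imm=-10:10 ⇒ 0x17f6 ⇒ little f6 17
L6: and op=0x35:6|rd=14:4|rs=6:4|pad=0:2 ⇒ 0xd798 ⇒ little 98 d7
L7: rts op=0x3e:6|pad=0:10 ⇒ 0xf800 ⇒ little 00 f8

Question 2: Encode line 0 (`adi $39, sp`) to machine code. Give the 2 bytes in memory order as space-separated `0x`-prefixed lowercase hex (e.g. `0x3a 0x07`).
line 0 (adi): pack op=0x1d:6|rd=7:4|imm=39:6 = 0x75e7; little→ e7 75

0xe7 0x75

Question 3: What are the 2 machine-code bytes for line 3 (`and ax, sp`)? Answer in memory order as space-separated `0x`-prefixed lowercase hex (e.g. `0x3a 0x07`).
line 3 (and): pack op=0x35:6|rd=7:4|rs=0:4|pad=0:2 = 0xd5c0; little→ c0 d5

0xc0 0xd5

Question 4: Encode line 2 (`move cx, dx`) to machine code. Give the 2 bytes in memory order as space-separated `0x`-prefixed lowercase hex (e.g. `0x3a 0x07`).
0xc8 0x0c

L2: move op=0x3:6|rd=3:4|rs=2:4|pad=0:2 ⇒ 0x0cc8 ⇒ little c8 0c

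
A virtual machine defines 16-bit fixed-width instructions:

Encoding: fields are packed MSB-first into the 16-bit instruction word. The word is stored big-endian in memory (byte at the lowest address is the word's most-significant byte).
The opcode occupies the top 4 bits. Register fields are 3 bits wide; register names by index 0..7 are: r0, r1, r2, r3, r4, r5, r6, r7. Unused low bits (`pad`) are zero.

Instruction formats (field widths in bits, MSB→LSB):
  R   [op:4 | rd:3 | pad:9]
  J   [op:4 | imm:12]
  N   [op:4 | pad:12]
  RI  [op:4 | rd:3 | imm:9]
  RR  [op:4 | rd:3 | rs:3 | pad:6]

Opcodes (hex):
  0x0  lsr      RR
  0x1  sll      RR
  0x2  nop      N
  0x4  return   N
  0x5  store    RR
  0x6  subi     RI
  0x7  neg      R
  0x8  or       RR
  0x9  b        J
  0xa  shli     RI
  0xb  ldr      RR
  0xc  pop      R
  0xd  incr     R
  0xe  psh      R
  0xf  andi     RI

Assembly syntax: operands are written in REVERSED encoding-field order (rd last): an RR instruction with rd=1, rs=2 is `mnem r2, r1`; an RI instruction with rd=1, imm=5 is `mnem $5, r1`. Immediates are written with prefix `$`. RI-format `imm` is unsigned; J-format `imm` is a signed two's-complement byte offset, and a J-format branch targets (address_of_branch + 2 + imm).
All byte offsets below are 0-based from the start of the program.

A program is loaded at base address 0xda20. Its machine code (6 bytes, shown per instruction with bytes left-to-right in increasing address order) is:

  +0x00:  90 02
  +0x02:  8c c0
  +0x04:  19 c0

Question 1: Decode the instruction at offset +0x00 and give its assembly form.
b $2

off 0x00: read 90 02 as big → 0x9002
  top 4b → 0x9 → b [J]
  imm@[11:0]=0x2 ⇒ $2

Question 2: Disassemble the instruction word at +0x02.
+0x02: 8c c0 ⇒ word 0x8cc0 (big)
  op=0x8cc0>>12=0x8 ⇒ or (RR)
  [11:9] rd=6 = r6
  [8:6] rs=3 = r3

or r3, r6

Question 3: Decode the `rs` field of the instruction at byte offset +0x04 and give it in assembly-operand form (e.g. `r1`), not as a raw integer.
off 0x04: read 19 c0 as big → 0x19c0
  opcode bits[15:12]=0x1: sll/RR
  rd@[11:9]=0x4 ⇒ r4
  rs@[8:6]=0x7 ⇒ r7

r7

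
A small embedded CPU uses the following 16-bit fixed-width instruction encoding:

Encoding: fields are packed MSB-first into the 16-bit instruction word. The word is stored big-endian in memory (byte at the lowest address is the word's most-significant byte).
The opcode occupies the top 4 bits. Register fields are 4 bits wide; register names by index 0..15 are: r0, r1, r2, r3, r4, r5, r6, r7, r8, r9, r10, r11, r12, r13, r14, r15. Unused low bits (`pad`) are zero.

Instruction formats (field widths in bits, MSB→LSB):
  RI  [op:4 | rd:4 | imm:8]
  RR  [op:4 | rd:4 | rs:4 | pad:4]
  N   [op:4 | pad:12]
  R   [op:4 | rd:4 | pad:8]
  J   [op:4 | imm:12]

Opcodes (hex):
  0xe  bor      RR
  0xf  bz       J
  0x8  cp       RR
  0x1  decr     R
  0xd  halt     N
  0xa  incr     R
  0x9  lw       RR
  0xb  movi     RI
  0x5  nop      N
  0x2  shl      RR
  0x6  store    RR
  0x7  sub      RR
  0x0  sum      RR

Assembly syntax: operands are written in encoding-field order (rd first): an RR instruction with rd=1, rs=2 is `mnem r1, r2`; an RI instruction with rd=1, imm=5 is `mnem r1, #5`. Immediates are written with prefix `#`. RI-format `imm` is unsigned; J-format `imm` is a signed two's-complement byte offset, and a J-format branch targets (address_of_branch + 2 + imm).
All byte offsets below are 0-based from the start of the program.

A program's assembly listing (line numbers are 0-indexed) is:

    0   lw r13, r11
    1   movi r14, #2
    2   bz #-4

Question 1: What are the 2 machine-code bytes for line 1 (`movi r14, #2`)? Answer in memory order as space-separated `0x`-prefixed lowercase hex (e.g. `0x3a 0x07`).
0xbe 0x02

1. movi fields op=0xb:4|rd=14:4|imm=2:8 → word be02h → be 02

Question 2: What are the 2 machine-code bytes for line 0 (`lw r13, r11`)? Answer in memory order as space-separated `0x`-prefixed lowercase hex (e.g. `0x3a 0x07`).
0x9d 0xb0

line 0 (lw): pack op=0x9:4|rd=13:4|rs=11:4|pad=0:4 = 0x9db0; big→ 9d b0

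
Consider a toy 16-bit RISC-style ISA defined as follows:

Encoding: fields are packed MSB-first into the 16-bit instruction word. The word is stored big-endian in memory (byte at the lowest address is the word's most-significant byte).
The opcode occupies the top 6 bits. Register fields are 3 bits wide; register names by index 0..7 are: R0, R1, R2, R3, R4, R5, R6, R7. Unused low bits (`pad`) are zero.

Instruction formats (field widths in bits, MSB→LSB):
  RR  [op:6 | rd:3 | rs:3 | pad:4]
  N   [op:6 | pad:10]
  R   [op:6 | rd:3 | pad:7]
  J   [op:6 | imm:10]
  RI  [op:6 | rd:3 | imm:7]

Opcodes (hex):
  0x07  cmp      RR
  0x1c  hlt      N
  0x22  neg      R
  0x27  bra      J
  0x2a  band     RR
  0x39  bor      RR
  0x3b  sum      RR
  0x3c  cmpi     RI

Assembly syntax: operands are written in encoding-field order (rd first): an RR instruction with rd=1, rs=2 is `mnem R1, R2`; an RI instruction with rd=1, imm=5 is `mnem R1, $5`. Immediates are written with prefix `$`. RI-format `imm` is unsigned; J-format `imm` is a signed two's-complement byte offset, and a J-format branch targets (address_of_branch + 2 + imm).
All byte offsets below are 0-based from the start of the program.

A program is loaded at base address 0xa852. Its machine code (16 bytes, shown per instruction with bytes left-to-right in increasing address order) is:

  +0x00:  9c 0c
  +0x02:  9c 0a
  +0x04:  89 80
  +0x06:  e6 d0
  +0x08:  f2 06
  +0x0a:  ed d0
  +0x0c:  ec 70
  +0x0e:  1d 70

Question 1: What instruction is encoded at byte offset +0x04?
neg R3

+0x04: 89 80 ⇒ word 0x8980 (big)
  opcode bits[15:10]=0x22: neg/R
  [9:7] rd=3 = R3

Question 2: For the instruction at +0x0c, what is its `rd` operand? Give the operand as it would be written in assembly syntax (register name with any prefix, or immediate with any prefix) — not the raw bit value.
@+0c  big-endian(ec 70) = 0xec70
  opcode bits[15:10]=0x3b: sum/RR
  [9:7] rd=0 = R0
  [6:4] rs=7 = R7

R0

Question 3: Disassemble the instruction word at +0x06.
bor R5, R5

@+06  big-endian(e6 d0) = 0xe6d0
  op=0xe6d0>>10=0x39 ⇒ bor (RR)
  [9:7] rd=5 = R5
  [6:4] rs=5 = R5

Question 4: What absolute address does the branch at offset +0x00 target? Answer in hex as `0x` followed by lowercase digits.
0xa860

[00] 9c 0c → 0x9c0c
  op=0x9c0c>>10=0x27 ⇒ bra (J)
  [9:0] imm=12 = $12
  target = base 0xa852 + off 0x00 + 2 + imm 12 = 0xa860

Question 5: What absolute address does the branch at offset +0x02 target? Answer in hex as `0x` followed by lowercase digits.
off 0x02: read 9c 0a as big → 0x9c0a
  opcode bits[15:10]=0x27: bra/J
  imm@[9:0]=0xa ⇒ $10
  target = base 0xa852 + off 0x02 + 2 + imm 10 = 0xa860

0xa860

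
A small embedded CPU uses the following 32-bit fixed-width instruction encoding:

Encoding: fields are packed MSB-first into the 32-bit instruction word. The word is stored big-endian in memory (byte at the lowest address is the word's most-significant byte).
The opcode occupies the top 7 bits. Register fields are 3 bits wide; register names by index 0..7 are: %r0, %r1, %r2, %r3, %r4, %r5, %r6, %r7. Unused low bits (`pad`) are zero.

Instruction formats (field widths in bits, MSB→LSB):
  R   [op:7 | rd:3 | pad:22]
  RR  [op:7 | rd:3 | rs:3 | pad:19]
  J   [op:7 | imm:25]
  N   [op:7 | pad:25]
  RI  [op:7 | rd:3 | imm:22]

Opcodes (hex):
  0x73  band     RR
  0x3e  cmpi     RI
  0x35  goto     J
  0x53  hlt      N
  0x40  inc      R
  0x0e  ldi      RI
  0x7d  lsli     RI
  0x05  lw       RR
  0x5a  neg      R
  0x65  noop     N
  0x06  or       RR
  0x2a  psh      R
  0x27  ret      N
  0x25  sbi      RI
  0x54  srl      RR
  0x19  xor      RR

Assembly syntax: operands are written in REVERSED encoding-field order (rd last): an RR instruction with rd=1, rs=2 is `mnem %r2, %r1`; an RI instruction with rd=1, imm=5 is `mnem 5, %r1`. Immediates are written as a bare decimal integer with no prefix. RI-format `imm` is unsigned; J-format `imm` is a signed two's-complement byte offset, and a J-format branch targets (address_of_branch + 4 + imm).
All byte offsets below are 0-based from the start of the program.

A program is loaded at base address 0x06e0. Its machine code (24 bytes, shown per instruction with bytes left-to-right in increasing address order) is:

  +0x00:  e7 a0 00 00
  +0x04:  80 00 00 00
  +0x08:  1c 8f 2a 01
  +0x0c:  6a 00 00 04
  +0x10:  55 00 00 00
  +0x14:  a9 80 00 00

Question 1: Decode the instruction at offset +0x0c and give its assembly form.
+0x0c: 6a 00 00 04 ⇒ word 0x6a000004 (big)
  top 7b → 0x35 → goto [J]
  imm@[24:0]=0x4 ⇒ 4

goto 4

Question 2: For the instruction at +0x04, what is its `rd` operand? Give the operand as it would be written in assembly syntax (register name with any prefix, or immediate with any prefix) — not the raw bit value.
@+04  big-endian(80 00 00 00) = 0x80000000
  opcode bits[31:25]=0x40: inc/R
  rd@[24:22]=0x0 ⇒ %r0

%r0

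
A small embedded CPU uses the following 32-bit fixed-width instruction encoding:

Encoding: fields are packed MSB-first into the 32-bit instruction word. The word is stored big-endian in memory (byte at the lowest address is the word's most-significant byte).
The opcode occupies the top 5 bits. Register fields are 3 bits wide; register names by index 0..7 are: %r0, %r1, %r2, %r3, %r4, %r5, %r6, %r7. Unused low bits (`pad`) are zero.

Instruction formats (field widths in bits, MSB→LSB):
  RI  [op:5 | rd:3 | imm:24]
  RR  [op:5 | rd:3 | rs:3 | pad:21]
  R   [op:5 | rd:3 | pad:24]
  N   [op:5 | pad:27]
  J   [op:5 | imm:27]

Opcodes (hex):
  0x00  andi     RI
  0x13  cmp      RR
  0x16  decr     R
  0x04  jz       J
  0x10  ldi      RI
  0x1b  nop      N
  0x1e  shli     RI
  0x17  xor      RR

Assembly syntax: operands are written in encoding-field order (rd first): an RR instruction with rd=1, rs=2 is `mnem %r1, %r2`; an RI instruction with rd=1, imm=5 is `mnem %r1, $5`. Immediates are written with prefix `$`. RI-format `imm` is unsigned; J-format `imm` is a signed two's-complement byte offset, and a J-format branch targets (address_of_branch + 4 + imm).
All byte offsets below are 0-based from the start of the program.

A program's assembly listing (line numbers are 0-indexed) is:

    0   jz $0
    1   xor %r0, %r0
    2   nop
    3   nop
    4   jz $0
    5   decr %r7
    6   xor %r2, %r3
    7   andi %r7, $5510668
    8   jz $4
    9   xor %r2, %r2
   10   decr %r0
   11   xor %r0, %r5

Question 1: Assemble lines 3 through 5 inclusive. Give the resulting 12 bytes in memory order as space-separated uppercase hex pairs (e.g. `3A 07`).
D8 00 00 00 20 00 00 00 B7 00 00 00

L3: nop op=0x1b:5|pad=0:27 ⇒ 0xd8000000 ⇒ big d8 00 00 00
L4: jz op=0x4:5|imm=0:27 ⇒ 0x20000000 ⇒ big 20 00 00 00
L5: decr op=0x16:5|rd=7:3|pad=0:24 ⇒ 0xb7000000 ⇒ big b7 00 00 00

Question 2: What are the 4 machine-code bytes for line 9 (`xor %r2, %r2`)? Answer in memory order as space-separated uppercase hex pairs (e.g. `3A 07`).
BA 40 00 00

9. xor fields op=0x17:5|rd=2:3|rs=2:3|pad=0:21 → word ba400000h → ba 40 00 00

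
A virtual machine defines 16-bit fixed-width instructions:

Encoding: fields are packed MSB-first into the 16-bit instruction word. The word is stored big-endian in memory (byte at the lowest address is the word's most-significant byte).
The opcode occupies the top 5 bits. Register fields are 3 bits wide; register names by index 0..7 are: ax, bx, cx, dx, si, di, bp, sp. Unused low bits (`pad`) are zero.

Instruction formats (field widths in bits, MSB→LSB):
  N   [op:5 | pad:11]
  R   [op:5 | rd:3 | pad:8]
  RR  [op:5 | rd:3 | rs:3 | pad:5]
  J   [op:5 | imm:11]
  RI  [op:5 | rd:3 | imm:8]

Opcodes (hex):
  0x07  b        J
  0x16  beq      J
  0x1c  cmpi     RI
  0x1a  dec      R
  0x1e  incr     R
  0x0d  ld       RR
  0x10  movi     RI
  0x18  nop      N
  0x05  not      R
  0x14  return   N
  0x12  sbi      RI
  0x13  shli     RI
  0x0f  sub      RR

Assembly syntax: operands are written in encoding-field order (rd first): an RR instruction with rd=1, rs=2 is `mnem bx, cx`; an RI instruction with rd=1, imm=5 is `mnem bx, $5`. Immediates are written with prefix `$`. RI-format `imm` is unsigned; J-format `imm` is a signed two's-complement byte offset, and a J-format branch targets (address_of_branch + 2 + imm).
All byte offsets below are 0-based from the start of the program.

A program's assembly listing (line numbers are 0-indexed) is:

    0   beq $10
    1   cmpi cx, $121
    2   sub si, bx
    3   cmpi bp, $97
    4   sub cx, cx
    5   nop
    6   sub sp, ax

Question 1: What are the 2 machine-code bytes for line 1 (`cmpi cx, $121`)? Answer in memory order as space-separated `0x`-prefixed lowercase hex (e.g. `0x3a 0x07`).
line 1 (cmpi): pack op=0x1c:5|rd=2:3|imm=121:8 = 0xe279; big→ e2 79

0xe2 0x79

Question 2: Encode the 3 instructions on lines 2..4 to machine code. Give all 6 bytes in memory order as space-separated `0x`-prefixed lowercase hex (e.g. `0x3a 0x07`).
2. sub fields op=0xf:5|rd=4:3|rs=1:3|pad=0:5 → word 7c20h → 7c 20
3. cmpi fields op=0x1c:5|rd=6:3|imm=97:8 → word e661h → e6 61
4. sub fields op=0xf:5|rd=2:3|rs=2:3|pad=0:5 → word 7a40h → 7a 40

0x7c 0x20 0xe6 0x61 0x7a 0x40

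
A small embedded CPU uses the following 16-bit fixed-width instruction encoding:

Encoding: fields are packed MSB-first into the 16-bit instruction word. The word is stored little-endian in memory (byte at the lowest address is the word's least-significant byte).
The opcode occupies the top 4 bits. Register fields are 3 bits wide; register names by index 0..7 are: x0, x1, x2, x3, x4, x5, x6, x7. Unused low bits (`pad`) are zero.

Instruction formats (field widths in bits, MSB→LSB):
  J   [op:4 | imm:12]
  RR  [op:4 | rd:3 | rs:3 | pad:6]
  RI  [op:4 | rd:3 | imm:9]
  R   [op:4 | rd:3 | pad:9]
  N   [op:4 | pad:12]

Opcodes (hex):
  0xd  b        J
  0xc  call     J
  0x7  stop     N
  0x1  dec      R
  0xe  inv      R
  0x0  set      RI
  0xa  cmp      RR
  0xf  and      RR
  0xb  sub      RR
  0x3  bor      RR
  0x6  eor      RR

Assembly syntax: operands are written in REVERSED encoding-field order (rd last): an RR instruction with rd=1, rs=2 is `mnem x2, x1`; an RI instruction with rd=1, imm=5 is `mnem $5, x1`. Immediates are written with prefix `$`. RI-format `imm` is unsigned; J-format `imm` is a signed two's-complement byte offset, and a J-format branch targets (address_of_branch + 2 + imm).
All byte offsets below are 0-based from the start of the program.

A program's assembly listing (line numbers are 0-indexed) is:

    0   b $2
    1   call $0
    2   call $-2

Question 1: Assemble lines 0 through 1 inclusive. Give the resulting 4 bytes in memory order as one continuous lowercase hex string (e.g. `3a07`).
L0: b op=0xd:4|imm=2:12 ⇒ 0xd002 ⇒ little 02 d0
L1: call op=0xc:4|imm=0:12 ⇒ 0xc000 ⇒ little 00 c0

02d000c0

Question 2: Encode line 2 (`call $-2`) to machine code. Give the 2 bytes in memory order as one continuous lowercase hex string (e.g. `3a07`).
fecf

L2: call op=0xc:4|imm=-2:12 ⇒ 0xcffe ⇒ little fe cf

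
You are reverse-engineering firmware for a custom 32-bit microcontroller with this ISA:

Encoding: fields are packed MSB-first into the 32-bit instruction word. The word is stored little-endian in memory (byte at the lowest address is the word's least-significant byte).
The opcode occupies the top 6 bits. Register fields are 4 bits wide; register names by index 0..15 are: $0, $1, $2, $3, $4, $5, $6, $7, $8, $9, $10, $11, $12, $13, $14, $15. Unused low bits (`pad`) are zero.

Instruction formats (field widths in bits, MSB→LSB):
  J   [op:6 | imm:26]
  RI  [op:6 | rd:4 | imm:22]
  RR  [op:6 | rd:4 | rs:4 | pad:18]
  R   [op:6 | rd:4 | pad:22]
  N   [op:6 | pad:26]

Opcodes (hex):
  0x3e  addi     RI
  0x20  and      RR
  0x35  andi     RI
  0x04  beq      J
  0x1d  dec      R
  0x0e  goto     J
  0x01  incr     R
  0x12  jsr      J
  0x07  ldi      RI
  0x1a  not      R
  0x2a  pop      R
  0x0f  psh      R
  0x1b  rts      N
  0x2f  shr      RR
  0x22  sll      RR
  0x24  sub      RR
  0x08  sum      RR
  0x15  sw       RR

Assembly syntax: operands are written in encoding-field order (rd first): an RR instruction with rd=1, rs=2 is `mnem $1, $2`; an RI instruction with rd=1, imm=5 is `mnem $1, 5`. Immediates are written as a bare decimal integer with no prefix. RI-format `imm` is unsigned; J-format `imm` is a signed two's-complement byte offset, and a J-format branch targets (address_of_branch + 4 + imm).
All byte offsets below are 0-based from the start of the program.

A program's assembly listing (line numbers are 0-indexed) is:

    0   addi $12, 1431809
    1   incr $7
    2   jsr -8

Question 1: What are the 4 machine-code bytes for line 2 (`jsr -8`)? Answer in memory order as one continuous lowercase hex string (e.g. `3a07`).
line 2 (jsr): pack op=0x12:6|imm=-8:26 = 0x4bfffff8; little→ f8 ff ff 4b

f8ffff4b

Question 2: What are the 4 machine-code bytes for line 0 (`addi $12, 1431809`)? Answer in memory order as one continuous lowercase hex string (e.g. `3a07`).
01d915fb

L0: addi op=0x3e:6|rd=12:4|imm=1431809:22 ⇒ 0xfb15d901 ⇒ little 01 d9 15 fb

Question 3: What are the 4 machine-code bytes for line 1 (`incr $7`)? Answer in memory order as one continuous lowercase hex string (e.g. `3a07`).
0000c005

line 1 (incr): pack op=0x1:6|rd=7:4|pad=0:22 = 0x05c00000; little→ 00 00 c0 05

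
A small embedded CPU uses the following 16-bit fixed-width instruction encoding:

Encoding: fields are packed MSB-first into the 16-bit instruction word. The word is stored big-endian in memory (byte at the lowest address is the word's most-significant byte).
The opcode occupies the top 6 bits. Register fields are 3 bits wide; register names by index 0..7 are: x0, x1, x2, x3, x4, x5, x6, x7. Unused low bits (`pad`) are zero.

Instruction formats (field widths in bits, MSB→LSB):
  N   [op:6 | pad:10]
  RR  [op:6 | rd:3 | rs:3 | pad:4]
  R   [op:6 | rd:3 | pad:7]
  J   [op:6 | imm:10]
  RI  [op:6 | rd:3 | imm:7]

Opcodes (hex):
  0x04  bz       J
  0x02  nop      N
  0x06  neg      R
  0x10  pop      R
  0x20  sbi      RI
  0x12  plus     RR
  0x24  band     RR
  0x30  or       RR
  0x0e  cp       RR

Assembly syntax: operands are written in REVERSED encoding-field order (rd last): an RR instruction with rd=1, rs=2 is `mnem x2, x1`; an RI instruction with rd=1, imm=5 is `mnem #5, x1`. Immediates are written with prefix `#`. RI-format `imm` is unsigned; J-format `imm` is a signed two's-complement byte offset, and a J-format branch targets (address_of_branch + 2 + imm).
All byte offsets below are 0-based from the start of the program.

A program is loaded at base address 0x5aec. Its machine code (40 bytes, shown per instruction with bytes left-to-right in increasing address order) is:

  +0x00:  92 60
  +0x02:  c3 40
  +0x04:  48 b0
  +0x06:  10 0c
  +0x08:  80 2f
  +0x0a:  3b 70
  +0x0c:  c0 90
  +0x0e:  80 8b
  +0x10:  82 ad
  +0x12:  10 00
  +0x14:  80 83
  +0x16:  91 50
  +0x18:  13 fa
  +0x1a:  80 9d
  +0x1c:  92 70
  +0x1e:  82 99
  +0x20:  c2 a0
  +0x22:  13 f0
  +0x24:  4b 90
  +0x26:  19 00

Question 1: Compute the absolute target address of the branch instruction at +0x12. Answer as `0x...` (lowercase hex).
0x5b00

@+12  big-endian(10 00) = 0x1000
  top 6b → 0x4 → bz [J]
  imm@[9:0]=0x0 ⇒ #0
  target = base 0x5aec + off 0x12 + 2 + imm 0 = 0x5b00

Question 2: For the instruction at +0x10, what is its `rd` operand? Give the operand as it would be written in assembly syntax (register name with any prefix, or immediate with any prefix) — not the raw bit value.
@+10  big-endian(82 ad) = 0x82ad
  top 6b → 0x20 → sbi [RI]
  rd: (w>>7)&0x7=0x5 → x5
  imm: (w>>0)&0x7f=0x2d → #45

x5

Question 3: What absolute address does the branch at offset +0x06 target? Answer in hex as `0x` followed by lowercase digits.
0x5b00

[06] 10 0c → 0x100c
  top 6b → 0x4 → bz [J]
  imm: (w>>0)&0x3ff=0xc → #12
  target = base 0x5aec + off 0x06 + 2 + imm 12 = 0x5b00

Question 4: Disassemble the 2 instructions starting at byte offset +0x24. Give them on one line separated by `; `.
+0x24: 4b 90 ⇒ word 0x4b90 (big)
  top 6b → 0x12 → plus [RR]
  rd@[9:7]=0x7 ⇒ x7
  rs@[6:4]=0x1 ⇒ x1
+0x26: 19 00 ⇒ word 0x1900 (big)
  top 6b → 0x6 → neg [R]
  rd@[9:7]=0x2 ⇒ x2

plus x1, x7; neg x2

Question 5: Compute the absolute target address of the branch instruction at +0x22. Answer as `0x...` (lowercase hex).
+0x22: 13 f0 ⇒ word 0x13f0 (big)
  opcode bits[15:10]=0x4: bz/J
  [9:0] imm=1008 (s10→-16) = #-16
  target = base 0x5aec + off 0x22 + 2 + imm -16 = 0x5b00

0x5b00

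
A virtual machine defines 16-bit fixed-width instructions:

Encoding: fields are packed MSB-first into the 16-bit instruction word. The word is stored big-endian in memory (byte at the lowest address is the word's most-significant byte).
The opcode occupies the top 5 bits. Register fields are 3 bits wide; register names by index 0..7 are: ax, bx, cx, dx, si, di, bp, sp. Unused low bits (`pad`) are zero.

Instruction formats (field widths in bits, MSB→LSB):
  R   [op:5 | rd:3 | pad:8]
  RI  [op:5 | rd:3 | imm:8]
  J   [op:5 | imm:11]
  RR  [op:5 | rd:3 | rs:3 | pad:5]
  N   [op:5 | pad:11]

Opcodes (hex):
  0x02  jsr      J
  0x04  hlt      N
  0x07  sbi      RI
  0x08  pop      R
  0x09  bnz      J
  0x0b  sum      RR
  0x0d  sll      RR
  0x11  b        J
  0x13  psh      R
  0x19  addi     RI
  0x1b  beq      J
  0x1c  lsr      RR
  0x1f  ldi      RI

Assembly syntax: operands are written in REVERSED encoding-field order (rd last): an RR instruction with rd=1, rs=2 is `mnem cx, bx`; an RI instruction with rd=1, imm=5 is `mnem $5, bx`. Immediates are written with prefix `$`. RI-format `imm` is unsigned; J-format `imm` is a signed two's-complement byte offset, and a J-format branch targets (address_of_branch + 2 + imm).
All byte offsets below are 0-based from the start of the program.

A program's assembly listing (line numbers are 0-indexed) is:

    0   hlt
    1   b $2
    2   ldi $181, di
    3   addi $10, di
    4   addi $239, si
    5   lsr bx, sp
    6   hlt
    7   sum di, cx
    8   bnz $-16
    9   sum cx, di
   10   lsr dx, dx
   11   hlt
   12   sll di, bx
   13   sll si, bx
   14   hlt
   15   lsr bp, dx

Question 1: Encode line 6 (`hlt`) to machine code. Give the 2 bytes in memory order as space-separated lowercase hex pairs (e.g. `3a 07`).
20 00

6. hlt fields op=0x4:5|pad=0:11 → word 2000h → 20 00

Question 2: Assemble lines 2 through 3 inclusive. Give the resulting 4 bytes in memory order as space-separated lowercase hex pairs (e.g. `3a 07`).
fd b5 cd 0a

line 2 (ldi): pack op=0x1f:5|rd=5:3|imm=181:8 = 0xfdb5; big→ fd b5
line 3 (addi): pack op=0x19:5|rd=5:3|imm=10:8 = 0xcd0a; big→ cd 0a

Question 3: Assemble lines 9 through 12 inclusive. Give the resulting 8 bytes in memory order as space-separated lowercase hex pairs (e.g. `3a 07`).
line 9 (sum): pack op=0xb:5|rd=5:3|rs=2:3|pad=0:5 = 0x5d40; big→ 5d 40
line 10 (lsr): pack op=0x1c:5|rd=3:3|rs=3:3|pad=0:5 = 0xe360; big→ e3 60
line 11 (hlt): pack op=0x4:5|pad=0:11 = 0x2000; big→ 20 00
line 12 (sll): pack op=0xd:5|rd=1:3|rs=5:3|pad=0:5 = 0x69a0; big→ 69 a0

5d 40 e3 60 20 00 69 a0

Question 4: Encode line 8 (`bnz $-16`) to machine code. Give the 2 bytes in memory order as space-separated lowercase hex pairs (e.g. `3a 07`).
8. bnz fields op=0x9:5|imm=-16:11 → word 4ff0h → 4f f0

4f f0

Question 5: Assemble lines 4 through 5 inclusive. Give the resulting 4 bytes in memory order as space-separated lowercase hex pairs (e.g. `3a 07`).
L4: addi op=0x19:5|rd=4:3|imm=239:8 ⇒ 0xccef ⇒ big cc ef
L5: lsr op=0x1c:5|rd=7:3|rs=1:3|pad=0:5 ⇒ 0xe720 ⇒ big e7 20

cc ef e7 20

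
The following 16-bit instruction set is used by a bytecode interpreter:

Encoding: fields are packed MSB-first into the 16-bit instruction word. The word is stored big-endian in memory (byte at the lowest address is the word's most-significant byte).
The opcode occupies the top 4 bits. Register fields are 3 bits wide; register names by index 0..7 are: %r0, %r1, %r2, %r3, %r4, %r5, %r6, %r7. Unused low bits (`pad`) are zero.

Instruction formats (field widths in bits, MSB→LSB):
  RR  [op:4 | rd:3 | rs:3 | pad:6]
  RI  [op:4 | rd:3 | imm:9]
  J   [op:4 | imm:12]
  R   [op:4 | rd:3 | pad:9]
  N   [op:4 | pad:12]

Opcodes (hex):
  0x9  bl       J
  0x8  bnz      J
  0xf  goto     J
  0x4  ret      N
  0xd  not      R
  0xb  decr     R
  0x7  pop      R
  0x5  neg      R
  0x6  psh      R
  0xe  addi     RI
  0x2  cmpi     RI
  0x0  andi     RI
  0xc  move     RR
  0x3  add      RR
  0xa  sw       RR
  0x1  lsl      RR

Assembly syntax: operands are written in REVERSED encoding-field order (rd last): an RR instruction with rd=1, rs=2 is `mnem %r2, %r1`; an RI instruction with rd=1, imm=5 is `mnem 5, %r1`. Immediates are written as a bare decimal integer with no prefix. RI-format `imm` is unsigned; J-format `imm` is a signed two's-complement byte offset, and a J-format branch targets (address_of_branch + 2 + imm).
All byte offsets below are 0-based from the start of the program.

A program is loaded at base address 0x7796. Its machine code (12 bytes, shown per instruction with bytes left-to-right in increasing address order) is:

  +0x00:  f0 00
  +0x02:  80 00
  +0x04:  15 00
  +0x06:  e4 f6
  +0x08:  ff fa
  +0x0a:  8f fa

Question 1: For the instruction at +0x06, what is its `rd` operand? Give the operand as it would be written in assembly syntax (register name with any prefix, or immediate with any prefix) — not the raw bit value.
%r2

off 0x06: read e4 f6 as big → 0xe4f6
  op=0xe4f6>>12=0xe ⇒ addi (RI)
  [11:9] rd=2 = %r2
  [8:0] imm=246 = 246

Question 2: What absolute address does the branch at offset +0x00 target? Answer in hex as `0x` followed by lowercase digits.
0x7798

off 0x00: read f0 00 as big → 0xf000
  opcode bits[15:12]=0xf: goto/J
  imm: (w>>0)&0xfff=0x0 → 0
  target = base 0x7796 + off 0x00 + 2 + imm 0 = 0x7798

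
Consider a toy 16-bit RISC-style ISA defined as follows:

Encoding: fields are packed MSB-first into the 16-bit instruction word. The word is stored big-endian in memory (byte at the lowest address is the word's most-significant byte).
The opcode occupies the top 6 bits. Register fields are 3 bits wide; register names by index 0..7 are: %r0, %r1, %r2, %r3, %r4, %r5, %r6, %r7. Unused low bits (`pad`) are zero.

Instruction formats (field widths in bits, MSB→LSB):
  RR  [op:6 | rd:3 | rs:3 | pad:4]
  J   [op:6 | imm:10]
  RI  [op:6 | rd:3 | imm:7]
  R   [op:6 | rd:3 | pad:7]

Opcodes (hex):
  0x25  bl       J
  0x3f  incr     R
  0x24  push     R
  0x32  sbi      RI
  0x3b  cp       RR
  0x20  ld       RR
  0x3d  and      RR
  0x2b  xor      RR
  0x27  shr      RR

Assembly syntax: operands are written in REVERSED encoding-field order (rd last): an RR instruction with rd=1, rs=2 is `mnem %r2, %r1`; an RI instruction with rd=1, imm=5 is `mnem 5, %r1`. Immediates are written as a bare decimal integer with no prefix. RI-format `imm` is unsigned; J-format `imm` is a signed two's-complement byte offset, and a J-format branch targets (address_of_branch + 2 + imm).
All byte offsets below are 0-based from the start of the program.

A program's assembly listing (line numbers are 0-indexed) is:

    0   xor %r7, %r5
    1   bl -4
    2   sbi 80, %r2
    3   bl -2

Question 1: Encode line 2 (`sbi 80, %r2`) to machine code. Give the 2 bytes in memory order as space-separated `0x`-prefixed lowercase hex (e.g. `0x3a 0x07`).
line 2 (sbi): pack op=0x32:6|rd=2:3|imm=80:7 = 0xc950; big→ c9 50

0xc9 0x50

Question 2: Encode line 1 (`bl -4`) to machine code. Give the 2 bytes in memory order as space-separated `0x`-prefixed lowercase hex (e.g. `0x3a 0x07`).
line 1 (bl): pack op=0x25:6|imm=-4:10 = 0x97fc; big→ 97 fc

0x97 0xfc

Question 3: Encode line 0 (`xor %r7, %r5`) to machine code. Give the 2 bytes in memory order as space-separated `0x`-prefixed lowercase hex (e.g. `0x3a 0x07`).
0xae 0xf0

0. xor fields op=0x2b:6|rd=5:3|rs=7:3|pad=0:4 → word aef0h → ae f0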